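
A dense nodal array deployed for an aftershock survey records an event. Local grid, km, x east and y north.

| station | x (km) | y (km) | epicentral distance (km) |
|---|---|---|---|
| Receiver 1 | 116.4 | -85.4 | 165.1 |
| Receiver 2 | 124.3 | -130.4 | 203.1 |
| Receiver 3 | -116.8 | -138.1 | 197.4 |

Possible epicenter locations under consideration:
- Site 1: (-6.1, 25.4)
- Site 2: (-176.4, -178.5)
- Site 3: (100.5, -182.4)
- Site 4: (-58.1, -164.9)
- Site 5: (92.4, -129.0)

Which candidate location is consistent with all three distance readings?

For each candidate, compare |candidate − station| to the reported distance:
Site 1: residuals Receiver 1 0.1, Receiver 2 0.1, Receiver 3 0.1 → max 0.1 km
Site 2: residuals Receiver 1 142.1, Receiver 2 101.4, Receiver 3 125.4 → max 142.1 km
Site 3: residuals Receiver 1 66.8, Receiver 2 145.9, Receiver 3 24.4 → max 145.9 km
Site 4: residuals Receiver 1 26.7, Receiver 2 17.5, Receiver 3 132.9 → max 132.9 km
Site 5: residuals Receiver 1 115.3, Receiver 2 171.2, Receiver 3 12.0 → max 171.2 km
Only Site 1 has all residuals ≈ 0.

Site 1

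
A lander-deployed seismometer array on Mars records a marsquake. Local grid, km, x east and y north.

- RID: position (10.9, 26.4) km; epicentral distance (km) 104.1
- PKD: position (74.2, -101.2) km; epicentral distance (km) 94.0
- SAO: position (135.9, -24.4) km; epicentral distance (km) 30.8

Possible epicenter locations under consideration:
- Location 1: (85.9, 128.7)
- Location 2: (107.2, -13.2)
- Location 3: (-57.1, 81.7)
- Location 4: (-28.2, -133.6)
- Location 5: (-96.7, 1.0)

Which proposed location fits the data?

Location 2

For each candidate, compare |candidate − station| to the reported distance:
Location 1: residuals RID 22.7, PKD 136.2, SAO 130.3 → max 136.2 km
Location 2: residuals RID 0.0, PKD 0.0, SAO 0.0 → max 0.0 km
Location 3: residuals RID 16.5, PKD 131.1, SAO 189.4 → max 189.4 km
Location 4: residuals RID 60.6, PKD 13.4, SAO 166.3 → max 166.3 km
Location 5: residuals RID 6.5, PKD 105.1, SAO 203.2 → max 203.2 km
Only Location 2 has all residuals ≈ 0.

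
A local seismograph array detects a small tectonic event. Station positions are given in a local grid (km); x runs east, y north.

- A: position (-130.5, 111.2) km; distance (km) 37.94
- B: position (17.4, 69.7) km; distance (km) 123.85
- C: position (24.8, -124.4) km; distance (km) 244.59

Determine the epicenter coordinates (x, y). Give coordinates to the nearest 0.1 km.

(-105.8, 82.4)

Circle about each station: (x + 130.5)² + (y − 111.2)² = 37.94²; (x − 17.4)² + (y − 69.7)² = 123.85²; (x − 24.8)² + (y + 124.4)² = 244.59².
Subtracting pairs of circle equations eliminates x²+y² and gives linear equations (the radical axes):
295.8 x − 83.0 y = -38134.22
310.6 x − 471.2 y = -71690.11
Solving the 2×2 system: x ≈ -105.8, y ≈ 82.4 km.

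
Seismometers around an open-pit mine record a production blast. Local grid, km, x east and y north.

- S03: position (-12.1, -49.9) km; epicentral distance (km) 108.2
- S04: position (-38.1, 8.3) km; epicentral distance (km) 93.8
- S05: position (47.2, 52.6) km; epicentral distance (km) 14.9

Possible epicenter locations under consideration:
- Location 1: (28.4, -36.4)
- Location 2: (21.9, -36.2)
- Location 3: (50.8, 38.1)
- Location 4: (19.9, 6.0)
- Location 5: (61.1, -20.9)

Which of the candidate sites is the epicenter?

For each candidate, compare |candidate − station| to the reported distance:
Location 1: residuals S03 65.5, S04 13.7, S05 76.1 → max 76.1 km
Location 2: residuals S03 71.5, S04 19.1, S05 77.4 → max 77.4 km
Location 3: residuals S03 0.0, S04 0.0, S05 0.0 → max 0.0 km
Location 4: residuals S03 43.8, S04 35.8, S05 39.1 → max 43.8 km
Location 5: residuals S03 29.5, S04 9.6, S05 59.9 → max 59.9 km
Only Location 3 has all residuals ≈ 0.

Location 3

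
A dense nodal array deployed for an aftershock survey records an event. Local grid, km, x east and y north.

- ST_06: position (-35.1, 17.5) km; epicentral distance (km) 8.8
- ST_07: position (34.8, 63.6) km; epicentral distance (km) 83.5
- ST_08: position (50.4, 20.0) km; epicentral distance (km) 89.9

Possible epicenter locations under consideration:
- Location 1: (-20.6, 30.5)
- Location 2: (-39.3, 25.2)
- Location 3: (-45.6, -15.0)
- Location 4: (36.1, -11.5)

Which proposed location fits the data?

For each candidate, compare |candidate − station| to the reported distance:
Location 1: residuals ST_06 10.7, ST_07 19.0, ST_08 18.1 → max 19.0 km
Location 2: residuals ST_06 0.0, ST_07 0.0, ST_08 0.0 → max 0.0 km
Location 3: residuals ST_06 25.4, ST_07 28.9, ST_08 12.3 → max 28.9 km
Location 4: residuals ST_06 68.1, ST_07 8.4, ST_08 55.3 → max 68.1 km
Only Location 2 has all residuals ≈ 0.

Location 2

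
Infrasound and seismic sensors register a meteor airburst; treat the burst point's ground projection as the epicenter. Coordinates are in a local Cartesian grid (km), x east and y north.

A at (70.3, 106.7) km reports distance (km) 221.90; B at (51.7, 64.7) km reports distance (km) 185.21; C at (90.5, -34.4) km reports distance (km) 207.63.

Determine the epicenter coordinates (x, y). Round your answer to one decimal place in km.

Circle about each station: (x − 70.3)² + (y − 106.7)² = 221.90²; (x − 51.7)² + (y − 64.7)² = 185.21²; (x − 90.5)² + (y + 34.4)² = 207.63².
Subtracting the A equation from the B and C equations removes the quadratic terms:
-37.2 x − 84.0 y = 5468.87
40.4 x − 282.2 y = -823.98
Solving the 2×2 system: x ≈ -116.1, y ≈ -13.7 km.

x ≈ -116.1 km, y ≈ -13.7 km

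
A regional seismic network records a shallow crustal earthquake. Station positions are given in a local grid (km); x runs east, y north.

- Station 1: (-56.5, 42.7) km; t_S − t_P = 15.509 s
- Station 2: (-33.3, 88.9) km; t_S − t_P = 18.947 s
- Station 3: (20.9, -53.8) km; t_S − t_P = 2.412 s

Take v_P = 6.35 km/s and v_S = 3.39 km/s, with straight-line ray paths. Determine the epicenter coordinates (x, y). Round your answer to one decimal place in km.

23.8 km east, -36.5 km north

Distance from S−P lag: d = Δt · v_P v_S / (v_P − v_S) = Δt · (6.35·3.39)/(6.35−3.39) ≈ 7.2725·Δt.
So d_Station 1 = 112.79, d_Station 2 = 137.79, d_Station 3 = 17.54 km.
Circle about each station: (x + 56.5)² + (y − 42.7)² = 112.79²; (x + 33.3)² + (y − 88.9)² = 137.79²; (x − 20.9)² + (y + 53.8)² = 17.54².
Subtracting pairs of circle equations eliminates x²+y² and gives linear equations (the radical axes):
46.4 x + 92.4 y = -2267.94
154.8 x − 193.0 y = 10729.64
Solving the 2×2 system: x ≈ 23.8, y ≈ -36.5 km.
Check against Station 1 (with the unrounded x, y): √((x + 56.5)²+(y − 42.7)²) = 112.79 ≈ 112.79 km. ✓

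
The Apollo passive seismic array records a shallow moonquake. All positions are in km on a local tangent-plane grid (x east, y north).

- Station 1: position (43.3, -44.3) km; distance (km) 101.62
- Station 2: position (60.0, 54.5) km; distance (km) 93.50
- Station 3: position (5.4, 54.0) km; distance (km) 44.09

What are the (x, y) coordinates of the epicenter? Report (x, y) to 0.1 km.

Circle about each station: (x − 43.3)² + (y + 44.3)² = 101.62²; (x − 60.0)² + (y − 54.5)² = 93.50²; (x − 5.4)² + (y − 54.0)² = 44.09².
Subtracting the Station 1 equation from the Station 2 and Station 3 equations removes the quadratic terms:
33.4 x + 197.6 y = 4317.24
-75.8 x + 196.6 y = 7490.48
Solving the 2×2 system: x ≈ -29.3, y ≈ 26.8 km.
Check against Station 1 (with the unrounded x, y): √((x − 43.3)²+(y + 44.3)²) = 101.62 ≈ 101.62 km. ✓

(-29.3, 26.8)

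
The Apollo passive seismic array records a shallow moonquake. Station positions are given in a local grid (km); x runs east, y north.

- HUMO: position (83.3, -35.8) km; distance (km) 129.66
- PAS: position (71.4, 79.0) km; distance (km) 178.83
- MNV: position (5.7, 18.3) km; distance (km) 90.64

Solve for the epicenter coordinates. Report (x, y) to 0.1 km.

x ≈ -44.6 km, y ≈ -57.1 km

Circle about each station: (x − 83.3)² + (y + 35.8)² = 129.66²; (x − 71.4)² + (y − 79.0)² = 178.83²; (x − 5.7)² + (y − 18.3)² = 90.64².
Subtracting the HUMO equation from the PAS and MNV equations removes the quadratic terms:
-23.8 x + 229.6 y = -12050.02
-155.2 x + 108.2 y = 742.96
Solving the 2×2 system: x ≈ -44.6, y ≈ -57.1 km.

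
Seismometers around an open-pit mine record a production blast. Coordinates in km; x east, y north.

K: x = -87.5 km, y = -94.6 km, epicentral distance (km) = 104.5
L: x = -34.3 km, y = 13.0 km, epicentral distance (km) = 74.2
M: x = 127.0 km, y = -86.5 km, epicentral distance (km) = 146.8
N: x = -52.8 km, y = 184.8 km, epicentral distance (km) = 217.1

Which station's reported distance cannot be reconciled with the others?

L

Solve using three stations at a time. Using K, M, N (subtract circle equations pairwise → linear system) gives (x, y) ≈ (-7.4, -27.5).
Distances from that point to each station vs reported:
  K: calculated 104.5 vs reported 104.5 → residual 0.0 km
  L: calculated 48.6 vs reported 74.2 → residual 25.6 km
  M: calculated 146.8 vs reported 146.8 → residual 0.0 km
  N: calculated 217.1 vs reported 217.1 → residual 0.0 km
K, M, N are mutually consistent (residuals ≈ 0); L is off by 25.6 km.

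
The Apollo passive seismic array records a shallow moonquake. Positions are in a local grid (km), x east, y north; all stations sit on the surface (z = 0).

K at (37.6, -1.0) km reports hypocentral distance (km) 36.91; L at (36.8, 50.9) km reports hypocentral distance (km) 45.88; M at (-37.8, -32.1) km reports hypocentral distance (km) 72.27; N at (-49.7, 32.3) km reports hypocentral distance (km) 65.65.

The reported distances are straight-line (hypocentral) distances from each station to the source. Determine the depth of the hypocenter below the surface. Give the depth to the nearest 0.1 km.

depth ≈ 18.5 km

Each station gives a sphere (x−x_i)² + (y−y_i)² + z² = d_i² (stations at z=0).
Subtracting the K sphere from L and M: z² cancels, leaving linear equations in x and y:
-1.6 x + 103.8 y = 1787.66
-150.8 x − 62.2 y = -2816.11
Solving: x ≈ 11.498, y ≈ 17.399 km (keep extra digits for the depth step; rounded: 11.5, 17.4).
Then from the K sphere: z² = 36.91² − (x − 37.6)² − (y + 1.0)² with x = 11.498, y = 17.399, so z ≈ 18.507 ≈ 18.5 km.
Check against N (with the unrounded solution): distance 65.65 ≈ 65.65 km. ✓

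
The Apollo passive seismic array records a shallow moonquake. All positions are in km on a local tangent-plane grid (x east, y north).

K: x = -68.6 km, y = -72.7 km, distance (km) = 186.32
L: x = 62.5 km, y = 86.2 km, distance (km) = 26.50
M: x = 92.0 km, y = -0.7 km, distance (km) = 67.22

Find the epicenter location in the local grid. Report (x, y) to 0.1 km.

Circle about each station: (x + 68.6)² + (y + 72.7)² = 186.32²; (x − 62.5)² + (y − 86.2)² = 26.50²; (x − 92.0)² + (y + 0.7)² = 67.22².
Subtracting the K equation from the L and M equations removes the quadratic terms:
262.2 x + 317.8 y = 35358.33
321.2 x + 144.0 y = 28669.85
Solving the 2×2 system: x ≈ 62.5, y ≈ 59.7 km.
Check against K (with the unrounded x, y): √((x + 68.6)²+(y + 72.7)²) = 186.32 ≈ 186.32 km. ✓

x ≈ 62.5 km, y ≈ 59.7 km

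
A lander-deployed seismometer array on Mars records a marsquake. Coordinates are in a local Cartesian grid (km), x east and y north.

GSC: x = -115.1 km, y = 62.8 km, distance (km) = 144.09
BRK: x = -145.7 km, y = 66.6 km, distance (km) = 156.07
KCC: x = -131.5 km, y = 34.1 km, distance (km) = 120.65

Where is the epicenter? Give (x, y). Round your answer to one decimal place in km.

-89.5 km east, -79.0 km north

Circle about each station: (x + 115.1)² + (y − 62.8)² = 144.09²; (x + 145.7)² + (y − 66.6)² = 156.07²; (x + 131.5)² + (y − 34.1)² = 120.65².
Subtracting pairs of circle equations eliminates x²+y² and gives linear equations (the radical axes):
-61.2 x + 7.6 y = 4876.28
-32.8 x − 57.4 y = 7468.72
Solving the 2×2 system: x ≈ -89.5, y ≈ -79.0 km.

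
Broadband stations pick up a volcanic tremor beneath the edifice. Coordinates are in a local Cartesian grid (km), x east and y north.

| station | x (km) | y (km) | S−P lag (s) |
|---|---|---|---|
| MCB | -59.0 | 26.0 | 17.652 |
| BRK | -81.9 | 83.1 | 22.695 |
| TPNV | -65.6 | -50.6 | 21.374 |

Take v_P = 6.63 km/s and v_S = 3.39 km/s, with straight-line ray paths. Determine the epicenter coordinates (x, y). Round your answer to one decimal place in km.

Distance from S−P lag: d = Δt · v_P v_S / (v_P − v_S) = Δt · (6.63·3.39)/(6.63−3.39) ≈ 6.9369·Δt.
So d_MCB = 122.45, d_BRK = 157.43, d_TPNV = 148.27 km.
Circle about each station: (x + 59.0)² + (y − 26.0)² = 122.45²; (x + 81.9)² + (y − 83.1)² = 157.43²; (x + 65.6)² + (y + 50.6)² = 148.27².
Subtracting pairs of circle equations eliminates x²+y² and gives linear equations (the radical axes):
-45.8 x + 114.2 y = -333.98
-13.2 x − 153.2 y = -4283.27
Solving the 2×2 system: x ≈ 63.4, y ≈ 22.5 km.

(63.4, 22.5)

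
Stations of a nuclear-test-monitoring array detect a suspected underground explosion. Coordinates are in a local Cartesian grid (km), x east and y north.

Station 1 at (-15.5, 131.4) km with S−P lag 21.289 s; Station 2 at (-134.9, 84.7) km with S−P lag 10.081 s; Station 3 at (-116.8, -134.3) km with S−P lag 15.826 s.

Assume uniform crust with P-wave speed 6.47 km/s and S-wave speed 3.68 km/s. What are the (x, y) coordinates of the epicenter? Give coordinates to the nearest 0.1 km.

Distance from S−P lag: d = Δt · v_P v_S / (v_P − v_S) = Δt · (6.47·3.68)/(6.47−3.68) ≈ 8.5339·Δt.
So d_Station 1 = 181.68, d_Station 2 = 86.03, d_Station 3 = 135.06 km.
Circle about each station: (x + 15.5)² + (y − 131.4)² = 181.68²; (x + 134.9)² + (y − 84.7)² = 86.03²; (x + 116.8)² + (y + 134.3)² = 135.06².
Subtracting pairs of circle equations eliminates x²+y² and gives linear equations (the radical axes):
-238.8 x − 93.4 y = 33472.35
-202.6 x − 531.4 y = 28938.94
Solving the 2×2 system: x ≈ -139.7, y ≈ -1.2 km.
Check against Station 1 (with the unrounded x, y): √((x + 15.5)²+(y − 131.4)²) = 181.68 ≈ 181.68 km. ✓

-139.7 km east, -1.2 km north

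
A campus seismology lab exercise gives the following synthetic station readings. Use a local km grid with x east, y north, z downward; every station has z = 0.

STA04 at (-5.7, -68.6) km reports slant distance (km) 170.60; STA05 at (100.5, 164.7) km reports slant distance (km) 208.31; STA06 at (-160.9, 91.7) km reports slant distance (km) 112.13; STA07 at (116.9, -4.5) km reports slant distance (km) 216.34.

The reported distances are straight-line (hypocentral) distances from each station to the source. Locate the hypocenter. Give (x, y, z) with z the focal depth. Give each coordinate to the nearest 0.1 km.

x ≈ -73.6 km, y ≈ 72.5 km, depth ≈ 67.7 km

Each station gives a sphere (x−x_i)² + (y−y_i)² + z² = d_i² (stations at z=0).
Subtracting the STA04 sphere from STA05 and STA06: z² cancels, leaving linear equations in x and y:
212.4 x + 466.6 y = 18199.19
-310.4 x + 320.6 y = 46090.47
Solving: x ≈ -73.598, y ≈ 72.506 km (keep extra digits for the depth step; rounded: -73.6, 72.5).
Then from the STA04 sphere: z² = 170.60² − (x + 5.7)² − (y + 68.6)² with x = -73.598, y = 72.506, so z ≈ 67.700 ≈ 67.7 km.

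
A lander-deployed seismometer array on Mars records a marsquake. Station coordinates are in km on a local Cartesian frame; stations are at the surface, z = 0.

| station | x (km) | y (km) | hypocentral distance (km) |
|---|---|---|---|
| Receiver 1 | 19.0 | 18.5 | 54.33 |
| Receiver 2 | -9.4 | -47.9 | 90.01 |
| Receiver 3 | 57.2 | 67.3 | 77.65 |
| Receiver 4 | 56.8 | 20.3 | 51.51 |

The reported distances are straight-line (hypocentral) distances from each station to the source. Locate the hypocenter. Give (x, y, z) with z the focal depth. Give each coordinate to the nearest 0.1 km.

Each station gives a sphere (x−x_i)² + (y−y_i)² + z² = d_i² (stations at z=0).
Subtracting the Receiver 1 sphere from Receiver 2 and Receiver 3: z² cancels, leaving linear equations in x and y:
-56.8 x − 132.8 y = -3470.53
76.4 x + 97.6 y = 4020.11
Solving: x ≈ 42.402, y ≈ 7.998 km (keep extra digits for the depth step; rounded: 42.4, 8.0).
Then from the Receiver 1 sphere: z² = 54.33² − (x − 19.0)² − (y − 18.5)² with x = 42.402, y = 7.998, so z ≈ 47.894 ≈ 47.9 km.

(42.4, 8.0, 47.9)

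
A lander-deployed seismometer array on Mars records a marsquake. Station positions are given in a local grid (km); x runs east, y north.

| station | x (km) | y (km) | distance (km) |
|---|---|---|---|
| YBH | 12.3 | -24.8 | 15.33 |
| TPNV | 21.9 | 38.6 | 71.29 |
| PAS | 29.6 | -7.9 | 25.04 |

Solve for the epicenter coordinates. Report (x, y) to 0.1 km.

Circle about each station: (x − 12.3)² + (y + 24.8)² = 15.33²; (x − 21.9)² + (y − 38.6)² = 71.29²; (x − 29.6)² + (y + 7.9)² = 25.04².
Subtracting the YBH equation from the TPNV and PAS equations removes the quadratic terms:
19.2 x + 126.8 y = -3644.02
34.6 x + 33.8 y = -219.75
Solving the 2×2 system: x ≈ 25.5, y ≈ -32.6 km.
Check against YBH (with the unrounded x, y): √((x − 12.3)²+(y + 24.8)²) = 15.33 ≈ 15.33 km. ✓

x ≈ 25.5 km, y ≈ -32.6 km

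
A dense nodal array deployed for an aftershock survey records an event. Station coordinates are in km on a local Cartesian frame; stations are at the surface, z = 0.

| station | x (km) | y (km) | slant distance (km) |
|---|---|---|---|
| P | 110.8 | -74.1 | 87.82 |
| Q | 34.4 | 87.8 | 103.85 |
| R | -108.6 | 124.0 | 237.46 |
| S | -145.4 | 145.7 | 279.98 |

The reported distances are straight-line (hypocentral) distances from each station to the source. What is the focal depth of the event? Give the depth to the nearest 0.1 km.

z ≈ 24.3 km

Each station gives a sphere (x−x_i)² + (y−y_i)² + z² = d_i² (stations at z=0).
Subtracting the P sphere from Q and R: z² cancels, leaving linear equations in x and y:
-152.8 x + 323.8 y = -11947.72
-438.8 x + 396.2 y = -39272.39
Solving: x ≈ 97.894, y ≈ 9.298 km (keep extra digits for the depth step; rounded: 97.9, 9.3).
Then from the P sphere: z² = 87.82² − (x − 110.8)² − (y + 74.1)² with x = 97.894, y = 9.298, so z ≈ 24.301 ≈ 24.3 km.
Check against S (with the unrounded solution): distance 279.98 ≈ 279.98 km. ✓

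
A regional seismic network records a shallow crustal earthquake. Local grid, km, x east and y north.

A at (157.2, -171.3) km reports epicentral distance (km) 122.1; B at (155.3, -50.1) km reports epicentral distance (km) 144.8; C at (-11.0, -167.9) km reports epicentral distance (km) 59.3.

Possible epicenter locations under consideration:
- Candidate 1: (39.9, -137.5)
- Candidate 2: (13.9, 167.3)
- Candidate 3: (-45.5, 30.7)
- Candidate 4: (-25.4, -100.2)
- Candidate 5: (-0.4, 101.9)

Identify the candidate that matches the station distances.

Candidate 1

For each candidate, compare |candidate − station| to the reported distance:
Candidate 1: residuals A 0.0, B 0.0, C 0.0 → max 0.0 km
Candidate 2: residuals A 245.6, B 114.5, C 276.8 → max 276.8 km
Candidate 3: residuals A 164.1, B 71.6, C 142.3 → max 164.1 km
Candidate 4: residuals A 73.9, B 42.7, C 9.9 → max 73.9 km
Candidate 5: residuals A 193.3, B 72.8, C 210.7 → max 210.7 km
Only Candidate 1 has all residuals ≈ 0.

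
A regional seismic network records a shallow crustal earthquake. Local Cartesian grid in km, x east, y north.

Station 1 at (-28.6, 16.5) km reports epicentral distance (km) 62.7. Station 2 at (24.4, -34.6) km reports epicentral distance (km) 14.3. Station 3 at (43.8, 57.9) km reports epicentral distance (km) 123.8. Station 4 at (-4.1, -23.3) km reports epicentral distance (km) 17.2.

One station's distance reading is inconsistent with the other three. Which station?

Station 3

Solve using three stations at a time. Using Station 1, Station 2, Station 4 (subtract circle equations pairwise → linear system) gives (x, y) ≈ (10.3, -32.7).
Distances from that point to each station vs reported:
  Station 1: calculated 62.7 vs reported 62.7 → residual 0.0 km
  Station 2: calculated 14.3 vs reported 14.3 → residual 0.0 km
  Station 3: calculated 96.6 vs reported 123.8 → residual 27.2 km
  Station 4: calculated 17.2 vs reported 17.2 → residual 0.0 km
Station 1, Station 2, Station 4 are mutually consistent (residuals ≈ 0); Station 3 is off by 27.2 km.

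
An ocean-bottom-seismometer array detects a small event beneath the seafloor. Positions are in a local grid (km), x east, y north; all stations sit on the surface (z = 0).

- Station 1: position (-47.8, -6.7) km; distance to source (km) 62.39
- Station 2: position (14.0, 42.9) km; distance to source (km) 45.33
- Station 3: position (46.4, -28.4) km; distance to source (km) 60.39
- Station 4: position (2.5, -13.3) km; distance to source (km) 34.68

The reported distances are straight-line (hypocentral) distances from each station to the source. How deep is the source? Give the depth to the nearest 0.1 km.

depth ≈ 27.4 km

Each station gives a sphere (x−x_i)² + (y−y_i)² + z² = d_i² (stations at z=0).
Subtracting the Station 1 sphere from Station 2 and Station 3: z² cancels, leaving linear equations in x and y:
123.6 x + 99.2 y = 1544.38
188.4 x − 43.4 y = 875.35
Solving: x ≈ 6.397, y ≈ 7.598 km (keep extra digits for the depth step; rounded: 6.4, 7.6).
Then from the Station 1 sphere: z² = 62.39² − (x + 47.8)² − (y + 6.7)² with x = 6.397, y = 7.598, so z ≈ 27.400 ≈ 27.4 km.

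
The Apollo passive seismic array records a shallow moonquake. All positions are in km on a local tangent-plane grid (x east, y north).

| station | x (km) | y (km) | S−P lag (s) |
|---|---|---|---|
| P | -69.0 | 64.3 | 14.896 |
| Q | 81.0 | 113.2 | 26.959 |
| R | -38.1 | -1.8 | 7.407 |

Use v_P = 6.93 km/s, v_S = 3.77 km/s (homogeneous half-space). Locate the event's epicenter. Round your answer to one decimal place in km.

x ≈ -61.0 km, y ≈ -58.6 km

Distance from S−P lag: d = Δt · v_P v_S / (v_P − v_S) = Δt · (6.93·3.77)/(6.93−3.77) ≈ 8.2678·Δt.
So d_P = 123.16, d_Q = 222.89, d_R = 61.24 km.
Circle about each station: (x + 69.0)² + (y − 64.3)² = 123.16²; (x − 81.0)² + (y − 113.2)² = 222.89²; (x + 38.1)² + (y + 1.8)² = 61.24².
Subtracting the P equation from the Q and R equations removes the quadratic terms:
300.0 x + 97.8 y = -24031.82
61.8 x − 132.2 y = 3977.41
Solving the 2×2 system: x ≈ -61.0, y ≈ -58.6 km.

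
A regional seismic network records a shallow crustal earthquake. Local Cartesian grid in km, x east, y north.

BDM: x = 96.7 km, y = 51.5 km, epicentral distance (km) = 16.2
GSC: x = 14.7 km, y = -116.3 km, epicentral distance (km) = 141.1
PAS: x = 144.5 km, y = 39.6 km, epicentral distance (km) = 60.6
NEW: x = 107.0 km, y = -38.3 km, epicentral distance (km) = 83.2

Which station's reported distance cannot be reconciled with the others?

GSC

Solve using three stations at a time. Using BDM, PAS, NEW (subtract circle equations pairwise → linear system) gives (x, y) ≈ (84.0, 41.6).
Distances from that point to each station vs reported:
  BDM: calculated 16.1 vs reported 16.2 → residual 0.1 km
  GSC: calculated 172.4 vs reported 141.1 → residual 31.3 km
  PAS: calculated 60.6 vs reported 60.6 → residual 0.0 km
  NEW: calculated 83.2 vs reported 83.2 → residual 0.0 km
BDM, PAS, NEW are mutually consistent (residuals ≈ 0); GSC is off by 31.3 km.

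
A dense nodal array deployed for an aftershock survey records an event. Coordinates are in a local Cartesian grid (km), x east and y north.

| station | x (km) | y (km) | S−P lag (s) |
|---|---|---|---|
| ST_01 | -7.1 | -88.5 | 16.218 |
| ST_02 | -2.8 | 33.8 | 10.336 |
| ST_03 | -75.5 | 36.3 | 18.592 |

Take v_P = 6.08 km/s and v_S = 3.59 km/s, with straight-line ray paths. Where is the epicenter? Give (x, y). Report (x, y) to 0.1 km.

x ≈ 86.5 km, y ≈ 18.5 km

Distance from S−P lag: d = Δt · v_P v_S / (v_P − v_S) = Δt · (6.08·3.59)/(6.08−3.59) ≈ 8.7659·Δt.
So d_ST_01 = 142.17, d_ST_02 = 90.60, d_ST_03 = 162.98 km.
Circle about each station: (x + 7.1)² + (y + 88.5)² = 142.17²; (x + 2.8)² + (y − 33.8)² = 90.60²; (x + 75.5)² + (y − 36.3)² = 162.98².
Subtracting the ST_01 equation from the ST_02 and ST_03 equations removes the quadratic terms:
8.6 x + 244.6 y = 5271.57
-136.8 x + 249.6 y = -7214.89
Solving the 2×2 system: x ≈ 86.5, y ≈ 18.5 km.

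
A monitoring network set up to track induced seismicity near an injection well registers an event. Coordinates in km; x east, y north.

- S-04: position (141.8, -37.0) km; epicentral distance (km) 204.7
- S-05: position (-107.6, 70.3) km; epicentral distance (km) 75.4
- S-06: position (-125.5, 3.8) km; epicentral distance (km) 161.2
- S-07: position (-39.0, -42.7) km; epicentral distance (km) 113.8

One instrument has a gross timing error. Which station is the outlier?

S-06

Solve using three stations at a time. Using S-04, S-05, S-07 (subtract circle equations pairwise → linear system) gives (x, y) ≈ (-32.2, 70.9).
Distances from that point to each station vs reported:
  S-04: calculated 204.7 vs reported 204.7 → residual 0.0 km
  S-05: calculated 75.4 vs reported 75.4 → residual 0.0 km
  S-06: calculated 115.0 vs reported 161.2 → residual 46.2 km
  S-07: calculated 113.8 vs reported 113.8 → residual 0.0 km
S-04, S-05, S-07 are mutually consistent (residuals ≈ 0); S-06 is off by 46.2 km.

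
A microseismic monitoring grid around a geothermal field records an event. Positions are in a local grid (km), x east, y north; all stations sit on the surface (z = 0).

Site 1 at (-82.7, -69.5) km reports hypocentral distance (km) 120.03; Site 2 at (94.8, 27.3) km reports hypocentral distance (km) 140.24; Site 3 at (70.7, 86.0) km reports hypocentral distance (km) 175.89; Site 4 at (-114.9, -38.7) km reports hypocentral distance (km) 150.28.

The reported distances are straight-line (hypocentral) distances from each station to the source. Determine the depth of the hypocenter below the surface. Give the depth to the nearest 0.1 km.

Each station gives a sphere (x−x_i)² + (y−y_i)² + z² = d_i² (stations at z=0).
Subtracting the Site 1 sphere from Site 2 and Site 3: z² cancels, leaving linear equations in x and y:
355.0 x + 193.6 y = -7197.27
306.8 x + 311.0 y = -15805.14
Solving: x ≈ 16.106, y ≈ -66.709 km (keep extra digits for the depth step; rounded: 16.1, -66.7).
Then from the Site 1 sphere: z² = 120.03² − (x + 82.7)² − (y + 69.5)² with x = 16.106, y = -66.709, so z ≈ 68.094 ≈ 68.1 km.

z ≈ 68.1 km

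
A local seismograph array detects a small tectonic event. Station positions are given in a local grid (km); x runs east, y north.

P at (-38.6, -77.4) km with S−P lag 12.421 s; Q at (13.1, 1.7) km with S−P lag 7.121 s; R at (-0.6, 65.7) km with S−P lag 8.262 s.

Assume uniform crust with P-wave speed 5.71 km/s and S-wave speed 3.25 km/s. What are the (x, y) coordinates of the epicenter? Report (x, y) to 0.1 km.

Distance from S−P lag: d = Δt · v_P v_S / (v_P − v_S) = Δt · (5.71·3.25)/(5.71−3.25) ≈ 7.5437·Δt.
So d_P = 93.70, d_Q = 53.72, d_R = 62.33 km.
Circle about each station: (x + 38.6)² + (y + 77.4)² = 93.70²; (x − 13.1)² + (y − 1.7)² = 53.72²; (x + 0.6)² + (y − 65.7)² = 62.33².
Subtracting pairs of circle equations eliminates x²+y² and gives linear equations (the radical axes):
103.4 x + 158.2 y = -1412.37
76.0 x + 286.2 y = 1730.79
Solving the 2×2 system: x ≈ -38.6, y ≈ 16.3 km.

x ≈ -38.6 km, y ≈ 16.3 km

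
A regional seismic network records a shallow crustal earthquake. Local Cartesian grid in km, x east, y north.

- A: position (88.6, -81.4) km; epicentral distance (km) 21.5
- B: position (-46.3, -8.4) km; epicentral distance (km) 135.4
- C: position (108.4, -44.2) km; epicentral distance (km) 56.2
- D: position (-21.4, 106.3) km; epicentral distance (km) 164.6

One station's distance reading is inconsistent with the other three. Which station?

Solve using three stations at a time. Using A, B, C (subtract circle equations pairwise → linear system) gives (x, y) ≈ (67.1, -82.3).
Distances from that point to each station vs reported:
  A: calculated 21.5 vs reported 21.5 → residual 0.0 km
  B: calculated 135.4 vs reported 135.4 → residual 0.0 km
  C: calculated 56.2 vs reported 56.2 → residual 0.0 km
  D: calculated 208.4 vs reported 164.6 → residual 43.8 km
A, B, C are mutually consistent (residuals ≈ 0); D is off by 43.8 km.

D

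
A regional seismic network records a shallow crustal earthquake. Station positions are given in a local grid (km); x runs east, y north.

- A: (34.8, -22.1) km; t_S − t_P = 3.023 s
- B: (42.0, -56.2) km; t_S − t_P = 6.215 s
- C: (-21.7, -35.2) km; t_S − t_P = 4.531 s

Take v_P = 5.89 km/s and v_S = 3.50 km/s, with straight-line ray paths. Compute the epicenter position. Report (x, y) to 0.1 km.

x ≈ 10.4 km, y ≈ -12.9 km

Distance from S−P lag: d = Δt · v_P v_S / (v_P − v_S) = Δt · (5.89·3.50)/(5.89−3.50) ≈ 8.6255·Δt.
So d_A = 26.07, d_B = 53.61, d_C = 39.08 km.
Circle about each station: (x − 34.8)² + (y + 22.1)² = 26.07²; (x − 42.0)² + (y + 56.2)² = 53.61²; (x + 21.7)² + (y + 35.2)² = 39.08².
Subtracting pairs of circle equations eliminates x²+y² and gives linear equations (the radical axes):
14.4 x − 68.2 y = 1028.60
-113.0 x − 26.2 y = -837.12
Solving the 2×2 system: x ≈ 10.4, y ≈ -12.9 km.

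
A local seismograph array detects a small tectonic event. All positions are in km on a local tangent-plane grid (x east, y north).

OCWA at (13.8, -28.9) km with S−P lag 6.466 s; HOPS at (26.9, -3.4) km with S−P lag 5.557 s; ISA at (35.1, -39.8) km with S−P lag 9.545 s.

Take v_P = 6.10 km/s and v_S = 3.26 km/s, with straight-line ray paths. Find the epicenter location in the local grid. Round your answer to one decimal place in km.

x ≈ -9.7 km, y ≈ 9.8 km

Distance from S−P lag: d = Δt · v_P v_S / (v_P − v_S) = Δt · (6.10·3.26)/(6.10−3.26) ≈ 7.0021·Δt.
So d_OCWA = 45.28, d_HOPS = 38.91, d_ISA = 66.84 km.
Circle about each station: (x − 13.8)² + (y + 28.9)² = 45.28²; (x − 26.9)² + (y + 3.4)² = 38.91²; (x − 35.1)² + (y + 39.8)² = 66.84².
Subtracting the OCWA equation from the HOPS and ISA equations removes the quadratic terms:
26.2 x + 51.0 y = 245.81
42.6 x − 21.8 y = -626.91
Solving the 2×2 system: x ≈ -9.7, y ≈ 9.8 km.
Check against OCWA (with the unrounded x, y): √((x − 13.8)²+(y + 28.9)²) = 45.28 ≈ 45.28 km. ✓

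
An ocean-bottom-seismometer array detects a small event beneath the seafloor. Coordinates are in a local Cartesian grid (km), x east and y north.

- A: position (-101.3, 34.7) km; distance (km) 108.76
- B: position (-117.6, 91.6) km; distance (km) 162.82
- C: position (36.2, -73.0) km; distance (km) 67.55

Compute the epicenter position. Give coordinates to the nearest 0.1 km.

-23.4 km east, -41.2 km north

Circle about each station: (x + 101.3)² + (y − 34.7)² = 108.76²; (x + 117.6)² + (y − 91.6)² = 162.82²; (x − 36.2)² + (y + 73.0)² = 67.55².
Subtracting the A equation from the B and C equations removes the quadratic terms:
-32.6 x + 113.8 y = -3927.07
275.0 x − 215.4 y = 2439.40
Solving the 2×2 system: x ≈ -23.4, y ≈ -41.2 km.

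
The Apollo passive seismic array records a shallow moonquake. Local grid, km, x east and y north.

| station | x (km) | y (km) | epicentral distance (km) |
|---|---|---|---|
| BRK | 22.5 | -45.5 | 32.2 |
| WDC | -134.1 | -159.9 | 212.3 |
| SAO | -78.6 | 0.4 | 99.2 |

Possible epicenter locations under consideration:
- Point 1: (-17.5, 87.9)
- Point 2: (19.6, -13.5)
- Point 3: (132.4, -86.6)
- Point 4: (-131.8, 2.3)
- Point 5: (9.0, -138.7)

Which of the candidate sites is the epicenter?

For each candidate, compare |candidate − station| to the reported distance:
Point 1: residuals BRK 107.1, WDC 61.6, SAO 7.5 → max 107.1 km
Point 2: residuals BRK 0.1, WDC 0.0, SAO 0.0 → max 0.1 km
Point 3: residuals BRK 85.1, WDC 64.1, SAO 129.0 → max 129.0 km
Point 4: residuals BRK 129.3, WDC 50.1, SAO 46.0 → max 129.3 km
Point 5: residuals BRK 62.0, WDC 67.6, SAO 65.2 → max 67.6 km
Only Point 2 has all residuals ≈ 0.

Point 2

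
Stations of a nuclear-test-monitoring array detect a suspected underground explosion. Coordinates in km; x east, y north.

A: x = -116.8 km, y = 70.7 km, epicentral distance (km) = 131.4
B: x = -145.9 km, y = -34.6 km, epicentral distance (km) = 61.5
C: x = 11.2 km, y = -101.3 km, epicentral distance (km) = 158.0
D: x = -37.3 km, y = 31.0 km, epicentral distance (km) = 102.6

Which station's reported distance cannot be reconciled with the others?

Solve using three stations at a time. Using A, B, D (subtract circle equations pairwise → linear system) gives (x, y) ≈ (-88.9, -57.7).
Distances from that point to each station vs reported:
  A: calculated 131.4 vs reported 131.4 → residual 0.0 km
  B: calculated 61.5 vs reported 61.5 → residual 0.0 km
  C: calculated 109.2 vs reported 158.0 → residual 48.8 km
  D: calculated 102.6 vs reported 102.6 → residual 0.0 km
A, B, D are mutually consistent (residuals ≈ 0); C is off by 48.8 km.

C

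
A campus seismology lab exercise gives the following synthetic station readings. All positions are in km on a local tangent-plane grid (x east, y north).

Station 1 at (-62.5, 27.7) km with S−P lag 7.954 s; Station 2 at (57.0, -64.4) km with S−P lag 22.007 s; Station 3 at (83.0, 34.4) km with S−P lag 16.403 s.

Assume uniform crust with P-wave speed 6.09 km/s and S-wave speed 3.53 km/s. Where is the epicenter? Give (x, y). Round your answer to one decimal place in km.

x ≈ -42.4 km, y ≈ 91.4 km

Distance from S−P lag: d = Δt · v_P v_S / (v_P − v_S) = Δt · (6.09·3.53)/(6.09−3.53) ≈ 8.3975·Δt.
So d_Station 1 = 66.79, d_Station 2 = 184.80, d_Station 3 = 137.74 km.
Circle about each station: (x + 62.5)² + (y − 27.7)² = 66.79²; (x − 57.0)² + (y + 64.4)² = 184.80²; (x − 83.0)² + (y − 34.4)² = 137.74².
Subtracting the Station 1 equation from the Station 2 and Station 3 equations removes the quadratic terms:
239.0 x − 184.2 y = -26967.32
291.0 x + 13.4 y = -11112.58
Solving the 2×2 system: x ≈ -42.4, y ≈ 91.4 km.
Check against Station 1 (with the unrounded x, y): √((x + 62.5)²+(y − 27.7)²) = 66.79 ≈ 66.79 km. ✓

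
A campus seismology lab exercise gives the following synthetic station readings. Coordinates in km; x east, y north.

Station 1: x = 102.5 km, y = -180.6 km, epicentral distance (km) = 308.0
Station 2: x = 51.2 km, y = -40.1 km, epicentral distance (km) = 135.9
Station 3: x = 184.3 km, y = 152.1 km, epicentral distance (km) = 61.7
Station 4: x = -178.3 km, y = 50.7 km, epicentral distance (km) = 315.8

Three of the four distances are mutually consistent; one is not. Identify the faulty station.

Station 2

Solve using three stations at a time. Using Station 1, Station 3, Station 4 (subtract circle equations pairwise → linear system) gives (x, y) ≈ (128.3, 126.3).
Distances from that point to each station vs reported:
  Station 1: calculated 308.0 vs reported 308.0 → residual 0.0 km
  Station 2: calculated 183.4 vs reported 135.9 → residual 47.5 km
  Station 3: calculated 61.6 vs reported 61.7 → residual 0.1 km
  Station 4: calculated 315.8 vs reported 315.8 → residual 0.0 km
Station 1, Station 3, Station 4 are mutually consistent (residuals ≈ 0); Station 2 is off by 47.5 km.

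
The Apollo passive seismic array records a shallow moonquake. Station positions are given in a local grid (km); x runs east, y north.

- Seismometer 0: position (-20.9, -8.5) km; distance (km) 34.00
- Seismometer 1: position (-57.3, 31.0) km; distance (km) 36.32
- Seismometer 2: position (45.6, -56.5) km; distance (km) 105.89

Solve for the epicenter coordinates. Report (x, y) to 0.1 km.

x ≈ -21.4 km, y ≈ 25.5 km

Circle about each station: (x + 20.9)² + (y + 8.5)² = 34.00²; (x + 57.3)² + (y − 31.0)² = 36.32²; (x − 45.6)² + (y + 56.5)² = 105.89².
Subtracting the Seismometer 0 equation from the Seismometer 1 and Seismometer 2 equations removes the quadratic terms:
-72.8 x + 79.0 y = 3572.09
133.0 x − 96.0 y = -5294.14
Solving the 2×2 system: x ≈ -21.4, y ≈ 25.5 km.
Check against Seismometer 0 (with the unrounded x, y): √((x + 20.9)²+(y + 8.5)²) = 33.99 ≈ 34.00 km. ✓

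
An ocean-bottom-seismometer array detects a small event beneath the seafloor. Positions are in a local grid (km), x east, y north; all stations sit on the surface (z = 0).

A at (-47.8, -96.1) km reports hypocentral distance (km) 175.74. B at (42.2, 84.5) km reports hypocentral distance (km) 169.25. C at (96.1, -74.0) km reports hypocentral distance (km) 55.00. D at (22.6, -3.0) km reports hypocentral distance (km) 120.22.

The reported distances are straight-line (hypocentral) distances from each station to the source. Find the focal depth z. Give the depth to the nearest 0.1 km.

Each station gives a sphere (x−x_i)² + (y−y_i)² + z² = d_i² (stations at z=0).
Subtracting the A sphere from B and C: z² cancels, leaving linear equations in x and y:
180.0 x + 361.2 y = -359.97
287.8 x + 44.2 y = 31050.71
Solving: x ≈ 116.997, y ≈ -59.301 km (keep extra digits for the depth step; rounded: 117.0, -59.3).
Then from the A sphere: z² = 175.74² − (x + 47.8)² − (y + 96.1)² with x = 116.997, y = -59.301, so z ≈ 48.707 ≈ 48.7 km.
Check against D (with the unrounded solution): distance 120.22 ≈ 120.22 km. ✓

48.7 km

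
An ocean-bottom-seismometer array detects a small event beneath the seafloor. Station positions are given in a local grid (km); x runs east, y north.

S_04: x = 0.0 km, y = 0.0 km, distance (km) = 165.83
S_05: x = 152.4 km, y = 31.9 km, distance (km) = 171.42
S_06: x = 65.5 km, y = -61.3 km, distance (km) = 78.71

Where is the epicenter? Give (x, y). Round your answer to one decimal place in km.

(100.9, -131.6)

Circle about each station: x² + y² = 165.83²; (x − 152.4)² + (y − 31.9)² = 171.42²; (x − 65.5)² + (y + 61.3)² = 78.71².
Subtracting the S_04 equation from the S_05 and S_06 equations removes the quadratic terms:
304.8 x + 63.8 y = 22358.14
131.0 x − 122.6 y = 29352.26
Solving the 2×2 system: x ≈ 100.9, y ≈ -131.6 km.
Check against S_04 (with the unrounded x, y): √(x²+y²) = 165.83 ≈ 165.83 km. ✓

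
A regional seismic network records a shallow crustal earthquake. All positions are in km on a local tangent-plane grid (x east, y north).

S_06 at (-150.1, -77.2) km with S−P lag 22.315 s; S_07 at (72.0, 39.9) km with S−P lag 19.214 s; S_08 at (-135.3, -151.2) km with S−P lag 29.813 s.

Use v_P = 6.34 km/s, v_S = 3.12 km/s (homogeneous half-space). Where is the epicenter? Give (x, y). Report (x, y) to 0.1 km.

x ≈ -41.0 km, y ≈ 5.8 km

Distance from S−P lag: d = Δt · v_P v_S / (v_P − v_S) = Δt · (6.34·3.12)/(6.34−3.12) ≈ 6.1431·Δt.
So d_S_06 = 137.08, d_S_07 = 118.03, d_S_08 = 183.14 km.
Circle about each station: (x + 150.1)² + (y + 77.2)² = 137.08²; (x − 72.0)² + (y − 39.9)² = 118.03²; (x + 135.3)² + (y + 151.2)² = 183.14².
Subtracting the S_06 equation from the S_07 and S_08 equations removes the quadratic terms:
444.2 x + 234.2 y = -16853.99
29.6 x − 148.0 y = -2071.65
Solving the 2×2 system: x ≈ -41.0, y ≈ 5.8 km.
Check against S_06 (with the unrounded x, y): √((x + 150.1)²+(y + 77.2)²) = 137.08 ≈ 137.08 km. ✓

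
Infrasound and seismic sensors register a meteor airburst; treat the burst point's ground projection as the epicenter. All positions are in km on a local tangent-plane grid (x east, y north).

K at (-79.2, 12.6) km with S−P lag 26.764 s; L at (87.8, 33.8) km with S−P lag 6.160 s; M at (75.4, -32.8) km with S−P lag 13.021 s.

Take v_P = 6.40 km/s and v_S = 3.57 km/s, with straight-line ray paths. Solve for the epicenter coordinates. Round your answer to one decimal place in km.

(132.6, 55.4)

Distance from S−P lag: d = Δt · v_P v_S / (v_P − v_S) = Δt · (6.40·3.57)/(6.40−3.57) ≈ 8.0735·Δt.
So d_K = 216.08, d_L = 49.73, d_M = 105.13 km.
Circle about each station: (x + 79.2)² + (y − 12.6)² = 216.08²; (x − 87.8)² + (y − 33.8)² = 49.73²; (x − 75.4)² + (y + 32.8)² = 105.13².
Subtracting the K equation from the L and M equations removes the quadratic terms:
334.0 x + 42.4 y = 46637.37
309.2 x − 90.8 y = 35967.85
Solving the 2×2 system: x ≈ 132.6, y ≈ 55.4 km.
Check against K (with the unrounded x, y): √((x + 79.2)²+(y − 12.6)²) = 216.08 ≈ 216.08 km. ✓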